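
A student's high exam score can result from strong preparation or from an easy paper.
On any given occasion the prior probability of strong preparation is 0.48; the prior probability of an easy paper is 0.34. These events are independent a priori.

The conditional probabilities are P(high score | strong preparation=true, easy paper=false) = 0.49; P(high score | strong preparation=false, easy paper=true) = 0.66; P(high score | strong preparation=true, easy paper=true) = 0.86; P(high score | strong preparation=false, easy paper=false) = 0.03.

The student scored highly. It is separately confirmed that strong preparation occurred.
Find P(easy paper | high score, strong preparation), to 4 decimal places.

P(high score | strong preparation) = 0.49×0.66 + 0.86×0.34 = 0.323400 + 0.292400 = 0.615800
Restricting to configurations with easy paper present: 0.86×0.34 = 0.292400.
P(easy paper | high score, strong preparation) = 0.292400 / 0.615800 ≈ 0.4748

P(easy paper | high score, strong preparation) ≈ 0.4748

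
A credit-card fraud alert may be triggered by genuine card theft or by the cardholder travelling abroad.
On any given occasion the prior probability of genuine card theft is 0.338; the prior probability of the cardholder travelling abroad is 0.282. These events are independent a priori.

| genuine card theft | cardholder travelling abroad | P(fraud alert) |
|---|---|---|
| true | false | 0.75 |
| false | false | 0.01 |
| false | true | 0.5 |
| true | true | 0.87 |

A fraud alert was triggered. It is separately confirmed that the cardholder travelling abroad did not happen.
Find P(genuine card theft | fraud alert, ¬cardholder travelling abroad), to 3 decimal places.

P(genuine card theft | fraud alert, ¬cardholder travelling abroad) ≈ 0.975

Weight on genuine card theft=true, given the evidence: 0.75·0.338 = 0.253500
Denominator P(fraud alert | ¬cardholder travelling abroad): 0.01·0.662 + 0.75·0.338 = 0.260120
Posterior = 0.253500 / 0.260120 ≈ 0.975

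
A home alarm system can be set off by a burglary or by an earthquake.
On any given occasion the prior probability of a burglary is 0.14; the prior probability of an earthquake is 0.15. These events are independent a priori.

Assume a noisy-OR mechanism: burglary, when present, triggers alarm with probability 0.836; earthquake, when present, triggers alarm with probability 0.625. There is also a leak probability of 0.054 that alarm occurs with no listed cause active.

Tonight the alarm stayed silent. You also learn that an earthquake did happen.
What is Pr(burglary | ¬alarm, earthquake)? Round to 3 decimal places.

Pr(burglary | ¬alarm, earthquake) ≈ 0.026

Under noisy-OR, P(alarm | causes) = 1 − (1−0.054)·∏(1−qᵢ) over the active causes.
Numerator (weight on configurations with burglary): 0.058179·0.14 = 0.008145
Normalizer over all consistent configurations: 0.35475·0.86 + 0.058179·0.14 = 0.313230
P(burglary | ¬alarm, earthquake) = 0.008145/0.313230 ≈ 0.026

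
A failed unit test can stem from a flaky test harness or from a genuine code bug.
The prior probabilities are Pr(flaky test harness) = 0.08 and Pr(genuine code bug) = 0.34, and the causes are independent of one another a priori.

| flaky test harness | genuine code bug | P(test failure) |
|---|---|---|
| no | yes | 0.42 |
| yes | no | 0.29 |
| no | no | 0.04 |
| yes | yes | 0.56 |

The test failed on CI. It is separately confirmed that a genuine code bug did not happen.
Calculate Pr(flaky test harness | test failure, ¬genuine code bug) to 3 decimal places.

By total probability over both values of flaky test harness:
  P(test failure | ¬genuine code bug) = 0.04*0.92 + 0.29*0.08
        = 0.036800 + 0.023200 = 0.060000
The terms with flaky test harness present sum to 0.023200, so
  P(flaky test harness | test failure, ¬genuine code bug) = 0.023200 / 0.060000 ≈ 0.387

Pr(flaky test harness | test failure, ¬genuine code bug) ≈ 0.387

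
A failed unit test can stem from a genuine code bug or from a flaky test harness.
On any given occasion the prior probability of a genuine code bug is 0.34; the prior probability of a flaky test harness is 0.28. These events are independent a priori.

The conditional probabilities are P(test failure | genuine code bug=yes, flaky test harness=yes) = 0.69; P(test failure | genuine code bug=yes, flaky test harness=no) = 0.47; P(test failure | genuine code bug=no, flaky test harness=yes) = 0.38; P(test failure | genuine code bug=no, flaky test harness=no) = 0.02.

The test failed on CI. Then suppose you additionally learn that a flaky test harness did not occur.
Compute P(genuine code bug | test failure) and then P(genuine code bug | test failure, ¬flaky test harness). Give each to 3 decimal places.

For the numerator, keep only genuine code bug=true terms: 0.115056 + 0.065688 = 0.180744
Normalizer over all consistent configurations: 0.02*0.66*0.72 + 0.38*0.66*0.28 + 0.47*0.34*0.72 + 0.69*0.34*0.28 = 0.260472
Posterior = 0.180744 / 0.260472 ≈ 0.694

Now condition on the additional information:
For the numerator, keep only genuine code bug=true terms: 0.47*0.34 = 0.159800
Normalizer over all consistent configurations: 0.02*0.66 + 0.47*0.34 = 0.173000
Posterior = 0.159800 / 0.173000 ≈ 0.924
Ruling out flaky test harness raises the posterior on genuine code bug — the flip side of explaining away.

P(genuine code bug | test failure) ≈ 0.694; P(genuine code bug | test failure, ¬flaky test harness) ≈ 0.924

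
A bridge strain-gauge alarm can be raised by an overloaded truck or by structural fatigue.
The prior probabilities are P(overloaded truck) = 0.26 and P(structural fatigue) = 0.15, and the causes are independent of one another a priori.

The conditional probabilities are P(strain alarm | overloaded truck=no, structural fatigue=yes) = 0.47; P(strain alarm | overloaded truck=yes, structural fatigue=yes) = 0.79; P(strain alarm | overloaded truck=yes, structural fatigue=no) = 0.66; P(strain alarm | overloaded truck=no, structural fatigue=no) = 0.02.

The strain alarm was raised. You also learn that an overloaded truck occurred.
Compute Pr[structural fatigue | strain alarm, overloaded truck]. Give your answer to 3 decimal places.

Pr[structural fatigue | strain alarm, overloaded truck] ≈ 0.174

Sum P(strain alarm|·) weighted by the priors over both values of structural fatigue:
  P(strain alarm | overloaded truck) = 0.66·0.85 + 0.79·0.15
        = 0.561000 + 0.118500 = 0.679500
Keeping only the structural fatigue-present terms gives 0.118500, so
  P(structural fatigue | strain alarm, overloaded truck) = 0.118500 / 0.679500 ≈ 0.174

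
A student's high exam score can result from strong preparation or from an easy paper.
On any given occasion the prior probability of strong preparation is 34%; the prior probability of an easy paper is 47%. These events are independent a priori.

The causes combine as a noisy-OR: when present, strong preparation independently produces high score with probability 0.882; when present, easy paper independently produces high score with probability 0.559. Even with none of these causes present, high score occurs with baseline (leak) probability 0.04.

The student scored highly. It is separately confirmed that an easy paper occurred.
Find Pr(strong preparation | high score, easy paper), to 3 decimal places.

Pr(strong preparation | high score, easy paper) ≈ 0.459

Under noisy-OR, P(high score | causes) = 1 − (1−0.04)·∏(1−qᵢ) over the active causes.
Enumerate both values of strong preparation and weight by the priors:
  P(high score | easy paper) = 0.57664*0.66 + 0.950044*0.34
        = 0.380582 + 0.323015 = 0.703597
Configurations with strong preparation contribute 0.323015, so
  P(strong preparation | high score, easy paper) = 0.323015 / 0.703597 ≈ 0.459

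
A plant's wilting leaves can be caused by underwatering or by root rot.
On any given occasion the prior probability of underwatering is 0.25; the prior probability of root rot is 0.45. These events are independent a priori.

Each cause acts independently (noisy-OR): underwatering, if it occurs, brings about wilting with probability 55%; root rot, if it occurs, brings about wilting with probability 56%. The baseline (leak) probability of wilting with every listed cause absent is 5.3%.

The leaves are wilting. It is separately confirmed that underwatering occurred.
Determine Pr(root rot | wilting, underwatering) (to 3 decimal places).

Pr(root rot | wilting, underwatering) ≈ 0.537

Under noisy-OR, P(wilting | causes) = 1 − (1−0.053)·∏(1−qᵢ) over the active causes.
P(wilting | underwatering) = 0.57385·0.55 + 0.812494·0.45 = 0.315617 + 0.365622 = 0.681239
The root rot-present share is 0.812494·0.45 = 0.365622.
Hence the posterior is 0.365622/0.681239 ≈ 0.537.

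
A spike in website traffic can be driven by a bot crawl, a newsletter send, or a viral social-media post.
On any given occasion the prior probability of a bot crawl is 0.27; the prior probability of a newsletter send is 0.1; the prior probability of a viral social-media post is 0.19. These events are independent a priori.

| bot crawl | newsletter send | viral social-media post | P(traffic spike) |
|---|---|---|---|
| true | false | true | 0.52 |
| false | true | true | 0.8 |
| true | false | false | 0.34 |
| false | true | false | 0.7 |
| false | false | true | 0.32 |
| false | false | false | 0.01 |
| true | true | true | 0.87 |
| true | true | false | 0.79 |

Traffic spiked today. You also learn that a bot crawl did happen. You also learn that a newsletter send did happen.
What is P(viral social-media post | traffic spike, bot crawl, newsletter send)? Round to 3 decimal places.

P(viral social-media post | traffic spike, bot crawl, newsletter send) ≈ 0.205

For the numerator, keep only viral social-media post=true terms: 0.87*0.19 = 0.165300
The normalizing constant is 0.79*0.81 + 0.87*0.19 = 0.805200
P(viral social-media post | traffic spike, bot crawl, newsletter send) = 0.165300/0.805200 ≈ 0.205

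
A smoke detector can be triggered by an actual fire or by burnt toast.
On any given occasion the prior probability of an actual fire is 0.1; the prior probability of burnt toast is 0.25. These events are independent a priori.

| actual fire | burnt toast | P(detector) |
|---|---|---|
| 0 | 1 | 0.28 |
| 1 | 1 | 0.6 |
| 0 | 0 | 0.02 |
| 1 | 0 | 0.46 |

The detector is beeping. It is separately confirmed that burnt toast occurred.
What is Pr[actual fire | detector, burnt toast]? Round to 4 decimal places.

Enumerate both values of actual fire and weight by the priors:
  P(detector | burnt toast) = 0.28*0.9 + 0.6*0.1
        = 0.252000 + 0.060000 = 0.312000
Configurations with actual fire contribute 0.060000, so
  P(actual fire | detector, burnt toast) = 0.060000 / 0.312000 ≈ 0.1923

Pr[actual fire | detector, burnt toast] ≈ 0.1923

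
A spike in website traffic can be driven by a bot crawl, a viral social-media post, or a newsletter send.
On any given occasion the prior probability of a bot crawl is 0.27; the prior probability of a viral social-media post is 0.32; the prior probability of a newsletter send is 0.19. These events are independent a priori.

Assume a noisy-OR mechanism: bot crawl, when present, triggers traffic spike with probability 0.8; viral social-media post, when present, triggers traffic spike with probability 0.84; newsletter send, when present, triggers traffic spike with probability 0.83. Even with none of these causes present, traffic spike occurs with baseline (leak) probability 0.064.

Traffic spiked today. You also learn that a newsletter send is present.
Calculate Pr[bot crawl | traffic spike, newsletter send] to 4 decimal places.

Under noisy-OR, P(traffic spike | causes) = 1 − (1−0.064)·∏(1−qᵢ) over the active causes.
For the numerator, keep only bot crawl=true terms: 0.177757 + 0.085960 = 0.263717
Normalizer over all consistent configurations: 0.84088*0.73*0.68 + 0.974541*0.73*0.32 + 0.968176*0.27*0.68 + 0.994908*0.27*0.32 = 0.908783
Posterior = 0.263717 / 0.908783 ≈ 0.2902

Pr[bot crawl | traffic spike, newsletter send] ≈ 0.2902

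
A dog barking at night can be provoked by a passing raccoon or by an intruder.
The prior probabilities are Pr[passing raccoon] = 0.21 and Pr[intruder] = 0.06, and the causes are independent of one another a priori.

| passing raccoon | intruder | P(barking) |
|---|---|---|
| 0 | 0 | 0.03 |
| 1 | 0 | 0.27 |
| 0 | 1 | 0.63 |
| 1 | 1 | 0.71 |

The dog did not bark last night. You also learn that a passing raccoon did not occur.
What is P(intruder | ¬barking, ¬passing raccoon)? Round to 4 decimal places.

For the numerator, keep only intruder=true terms: 0.37·0.06 = 0.022200
The normalizing constant is 0.97·0.94 + 0.37·0.06 = 0.934000
P(intruder | ¬barking, ¬passing raccoon) = 0.022200/0.934000 ≈ 0.0238

P(intruder | ¬barking, ¬passing raccoon) ≈ 0.0238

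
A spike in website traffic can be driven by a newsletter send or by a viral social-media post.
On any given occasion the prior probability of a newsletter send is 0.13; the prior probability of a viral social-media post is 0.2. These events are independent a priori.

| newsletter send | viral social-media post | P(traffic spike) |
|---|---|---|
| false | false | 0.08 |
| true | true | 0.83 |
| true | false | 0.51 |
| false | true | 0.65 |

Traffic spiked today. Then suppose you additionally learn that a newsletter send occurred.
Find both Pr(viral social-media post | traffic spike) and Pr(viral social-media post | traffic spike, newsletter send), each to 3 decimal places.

Pr(viral social-media post | traffic spike) ≈ 0.553; Pr(viral social-media post | traffic spike, newsletter send) ≈ 0.289

Weight on viral social-media post=true, given the evidence: 0.113100 + 0.021580 = 0.134680
Denominator P(traffic spike): 0.08·0.87·0.8 + 0.65·0.87·0.2 + 0.51·0.13·0.8 + 0.83·0.13·0.2 = 0.243400
Posterior = 0.134680 / 0.243400 ≈ 0.553

Now also conditioning on newsletter send=true:
Enumerate both values of viral social-media post and weight by the priors:
  P(traffic spike | newsletter send) = 0.51×0.8 + 0.83×0.2
        = 0.408000 + 0.166000 = 0.574000
The terms with viral social-media post present sum to 0.166000, so
  P(viral social-media post | traffic spike, newsletter send) = 0.166000 / 0.574000 ≈ 0.289
— newsletter send explains away the evidence for viral social-media post.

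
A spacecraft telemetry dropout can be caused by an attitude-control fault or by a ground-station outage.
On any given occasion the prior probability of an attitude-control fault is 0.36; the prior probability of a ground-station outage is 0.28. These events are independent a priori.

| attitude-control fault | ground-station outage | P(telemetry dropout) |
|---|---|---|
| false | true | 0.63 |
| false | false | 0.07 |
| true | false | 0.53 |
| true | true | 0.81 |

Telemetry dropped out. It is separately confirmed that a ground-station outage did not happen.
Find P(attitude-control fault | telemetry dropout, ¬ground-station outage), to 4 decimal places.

By total probability over both values of attitude-control fault:
  P(telemetry dropout | ¬ground-station outage) = 0.07*0.64 + 0.53*0.36
        = 0.044800 + 0.190800 = 0.235600
Configurations with attitude-control fault contribute 0.190800, so
  P(attitude-control fault | telemetry dropout, ¬ground-station outage) = 0.190800 / 0.235600 ≈ 0.8098

P(attitude-control fault | telemetry dropout, ¬ground-station outage) ≈ 0.8098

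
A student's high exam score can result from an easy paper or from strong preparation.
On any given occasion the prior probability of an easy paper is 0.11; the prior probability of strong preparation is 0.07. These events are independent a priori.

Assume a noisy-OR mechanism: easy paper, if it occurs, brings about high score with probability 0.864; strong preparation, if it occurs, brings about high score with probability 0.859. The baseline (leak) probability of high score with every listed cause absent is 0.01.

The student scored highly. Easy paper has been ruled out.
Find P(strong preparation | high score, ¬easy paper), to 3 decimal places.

Under noisy-OR, P(high score | causes) = 1 − (1−0.01)·∏(1−qᵢ) over the active causes.
By total probability over both values of strong preparation:
  P(high score | ¬easy paper) = 0.01×0.93 + 0.86041×0.07
        = 0.009300 + 0.060229 = 0.069529
The terms with strong preparation present sum to 0.060229, so
  P(strong preparation | high score, ¬easy paper) = 0.060229 / 0.069529 ≈ 0.866

P(strong preparation | high score, ¬easy paper) ≈ 0.866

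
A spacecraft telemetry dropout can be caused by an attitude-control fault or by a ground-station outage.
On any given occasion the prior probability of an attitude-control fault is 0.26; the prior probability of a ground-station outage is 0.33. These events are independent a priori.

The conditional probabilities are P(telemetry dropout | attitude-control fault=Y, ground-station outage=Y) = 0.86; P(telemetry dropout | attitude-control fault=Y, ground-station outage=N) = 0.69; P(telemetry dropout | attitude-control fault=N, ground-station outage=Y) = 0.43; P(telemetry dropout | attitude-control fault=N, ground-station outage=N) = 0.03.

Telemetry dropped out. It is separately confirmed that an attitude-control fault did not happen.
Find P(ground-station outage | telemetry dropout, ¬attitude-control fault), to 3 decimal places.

For the numerator, keep only ground-station outage=true terms: 0.43*0.33 = 0.141900
The normalizing constant is 0.03*0.67 + 0.43*0.33 = 0.162000
Posterior = 0.141900 / 0.162000 ≈ 0.876

P(ground-station outage | telemetry dropout, ¬attitude-control fault) ≈ 0.876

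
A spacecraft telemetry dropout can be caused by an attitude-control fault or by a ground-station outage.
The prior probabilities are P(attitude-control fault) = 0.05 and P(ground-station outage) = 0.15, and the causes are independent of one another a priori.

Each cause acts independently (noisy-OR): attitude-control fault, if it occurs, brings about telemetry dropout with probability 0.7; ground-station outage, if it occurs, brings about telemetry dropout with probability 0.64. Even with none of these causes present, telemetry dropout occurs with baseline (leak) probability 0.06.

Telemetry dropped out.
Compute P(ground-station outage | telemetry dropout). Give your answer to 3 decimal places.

P(ground-station outage | telemetry dropout) ≈ 0.561

Under noisy-OR, P(telemetry dropout | causes) = 1 − (1−0.06)·∏(1−qᵢ) over the active causes.
Numerator (weight on configurations with ground-station outage): 0.094278 + 0.006739 = 0.101017
Normalizer over all consistent configurations: 0.06·0.95·0.85 + 0.6616·0.95·0.15 + 0.718·0.05·0.85 + 0.89848·0.05·0.15 = 0.179982
P(ground-station outage | telemetry dropout) = 0.101017/0.179982 ≈ 0.561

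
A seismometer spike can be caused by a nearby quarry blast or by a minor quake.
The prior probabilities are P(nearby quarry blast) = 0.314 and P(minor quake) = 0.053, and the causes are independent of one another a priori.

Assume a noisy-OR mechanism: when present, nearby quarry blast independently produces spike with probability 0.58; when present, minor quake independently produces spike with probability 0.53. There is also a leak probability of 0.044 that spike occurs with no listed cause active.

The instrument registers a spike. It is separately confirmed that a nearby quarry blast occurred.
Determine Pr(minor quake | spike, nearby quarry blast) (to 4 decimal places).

Pr(minor quake | spike, nearby quarry blast) ≈ 0.0705

Under noisy-OR, P(spike | causes) = 1 − (1−0.044)·∏(1−qᵢ) over the active causes.
P(spike | nearby quarry blast) = 0.59848*0.947 + 0.811286*0.053 = 0.566761 + 0.042998 = 0.609759
Of this, 0.042998 comes from 0.811286*0.053 (the minor quake=true cases).
P(minor quake | spike, nearby quarry blast) = 0.042998 / 0.609759 ≈ 0.0705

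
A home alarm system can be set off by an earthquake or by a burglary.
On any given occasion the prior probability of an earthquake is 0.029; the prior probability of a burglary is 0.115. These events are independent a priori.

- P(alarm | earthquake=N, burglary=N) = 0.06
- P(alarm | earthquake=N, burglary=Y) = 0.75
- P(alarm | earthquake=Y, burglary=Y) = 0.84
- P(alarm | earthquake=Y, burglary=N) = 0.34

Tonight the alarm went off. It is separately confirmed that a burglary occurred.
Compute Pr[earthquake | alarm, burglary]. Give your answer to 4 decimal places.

Numerator (weight on configurations with earthquake): 0.84*0.029 = 0.024360
Normalizer over all consistent configurations: 0.75*0.971 + 0.84*0.029 = 0.752610
P(earthquake | alarm, burglary) = 0.024360/0.752610 ≈ 0.0324

Pr[earthquake | alarm, burglary] ≈ 0.0324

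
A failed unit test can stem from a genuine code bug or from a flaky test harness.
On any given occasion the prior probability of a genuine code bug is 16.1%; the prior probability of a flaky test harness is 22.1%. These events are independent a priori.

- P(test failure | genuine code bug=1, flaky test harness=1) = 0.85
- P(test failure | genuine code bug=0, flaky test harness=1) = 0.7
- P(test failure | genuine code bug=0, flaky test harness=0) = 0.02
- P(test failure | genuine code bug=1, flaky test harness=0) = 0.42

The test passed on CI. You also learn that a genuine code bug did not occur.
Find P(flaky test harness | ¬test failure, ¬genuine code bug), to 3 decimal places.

Sum P(¬test failure|·) weighted by the priors over both values of flaky test harness:
  P(¬test failure | ¬genuine code bug) = 0.98×0.779 + 0.3×0.221
        = 0.763420 + 0.066300 = 0.829720
The terms with flaky test harness present sum to 0.066300, so
  P(flaky test harness | ¬test failure, ¬genuine code bug) = 0.066300 / 0.829720 ≈ 0.080

P(flaky test harness | ¬test failure, ¬genuine code bug) ≈ 0.080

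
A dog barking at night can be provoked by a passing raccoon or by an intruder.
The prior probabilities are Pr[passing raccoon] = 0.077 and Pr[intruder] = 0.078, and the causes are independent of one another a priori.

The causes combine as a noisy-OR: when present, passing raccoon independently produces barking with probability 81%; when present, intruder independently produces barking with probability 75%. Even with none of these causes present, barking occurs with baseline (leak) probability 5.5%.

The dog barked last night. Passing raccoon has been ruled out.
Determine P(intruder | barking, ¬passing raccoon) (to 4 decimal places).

P(intruder | barking, ¬passing raccoon) ≈ 0.5402

Under noisy-OR, P(barking | causes) = 1 − (1−0.055)·∏(1−qᵢ) over the active causes.
Numerator (weight on configurations with intruder): 0.76375·0.078 = 0.059573
Denominator P(barking | ¬passing raccoon): 0.055·0.922 + 0.76375·0.078 = 0.110283
P(intruder | barking, ¬passing raccoon) = 0.059573/0.110283 ≈ 0.5402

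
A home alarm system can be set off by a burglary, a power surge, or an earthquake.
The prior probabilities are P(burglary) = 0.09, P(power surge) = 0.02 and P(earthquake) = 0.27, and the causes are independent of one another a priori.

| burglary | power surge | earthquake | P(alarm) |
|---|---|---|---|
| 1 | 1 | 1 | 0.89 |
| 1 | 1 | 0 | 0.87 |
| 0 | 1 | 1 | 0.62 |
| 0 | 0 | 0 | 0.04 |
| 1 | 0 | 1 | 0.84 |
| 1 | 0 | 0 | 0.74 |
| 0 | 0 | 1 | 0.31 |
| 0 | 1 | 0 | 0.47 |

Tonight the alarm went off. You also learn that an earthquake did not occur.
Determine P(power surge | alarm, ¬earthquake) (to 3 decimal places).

Numerator (weight on configurations with power surge): 0.008554 + 0.001566 = 0.010120
Normalizer over all consistent configurations: 0.04*0.91*0.98 + 0.47*0.91*0.02 + 0.74*0.09*0.98 + 0.87*0.09*0.02 = 0.111060
P(power surge | alarm, ¬earthquake) = 0.010120/0.111060 ≈ 0.091

P(power surge | alarm, ¬earthquake) ≈ 0.091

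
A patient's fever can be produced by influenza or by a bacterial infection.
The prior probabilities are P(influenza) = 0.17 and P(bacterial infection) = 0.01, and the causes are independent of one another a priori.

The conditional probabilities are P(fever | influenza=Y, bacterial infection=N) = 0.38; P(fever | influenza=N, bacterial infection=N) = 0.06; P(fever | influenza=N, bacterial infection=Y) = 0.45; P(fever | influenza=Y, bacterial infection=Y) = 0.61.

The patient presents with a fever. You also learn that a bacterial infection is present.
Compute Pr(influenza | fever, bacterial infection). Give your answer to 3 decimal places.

Pr(influenza | fever, bacterial infection) ≈ 0.217

P(fever | bacterial infection) = 0.45×0.83 + 0.61×0.17 = 0.373500 + 0.103700 = 0.477200
Of this, 0.103700 comes from 0.61×0.17 (the influenza=true cases).
P(influenza | fever, bacterial infection) = 0.103700 / 0.477200 ≈ 0.217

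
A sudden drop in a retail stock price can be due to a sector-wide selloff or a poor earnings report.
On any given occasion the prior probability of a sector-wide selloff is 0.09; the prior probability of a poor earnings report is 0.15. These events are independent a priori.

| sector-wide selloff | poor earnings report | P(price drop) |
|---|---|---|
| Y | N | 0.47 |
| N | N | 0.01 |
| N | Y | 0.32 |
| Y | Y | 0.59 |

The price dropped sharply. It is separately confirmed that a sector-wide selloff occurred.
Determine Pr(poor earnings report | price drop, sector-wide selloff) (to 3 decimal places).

Sum P(price drop|·) weighted by the priors over both values of poor earnings report:
  P(price drop | sector-wide selloff) = 0.47×0.85 + 0.59×0.15
        = 0.399500 + 0.088500 = 0.488000
Keeping only the poor earnings report-present terms gives 0.088500, so
  P(poor earnings report | price drop, sector-wide selloff) = 0.088500 / 0.488000 ≈ 0.181

Pr(poor earnings report | price drop, sector-wide selloff) ≈ 0.181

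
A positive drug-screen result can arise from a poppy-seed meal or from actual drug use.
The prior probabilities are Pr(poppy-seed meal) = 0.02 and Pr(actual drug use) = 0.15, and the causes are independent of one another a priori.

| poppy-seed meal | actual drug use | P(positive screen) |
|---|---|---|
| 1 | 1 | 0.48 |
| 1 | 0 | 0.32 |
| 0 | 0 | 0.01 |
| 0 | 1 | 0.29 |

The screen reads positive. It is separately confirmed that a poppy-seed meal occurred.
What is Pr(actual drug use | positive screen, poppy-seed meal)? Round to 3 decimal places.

By total probability over both values of actual drug use:
  P(positive screen | poppy-seed meal) = 0.32·0.85 + 0.48·0.15
        = 0.272000 + 0.072000 = 0.344000
Keeping only the actual drug use-present terms gives 0.072000, so
  P(actual drug use | positive screen, poppy-seed meal) = 0.072000 / 0.344000 ≈ 0.209

Pr(actual drug use | positive screen, poppy-seed meal) ≈ 0.209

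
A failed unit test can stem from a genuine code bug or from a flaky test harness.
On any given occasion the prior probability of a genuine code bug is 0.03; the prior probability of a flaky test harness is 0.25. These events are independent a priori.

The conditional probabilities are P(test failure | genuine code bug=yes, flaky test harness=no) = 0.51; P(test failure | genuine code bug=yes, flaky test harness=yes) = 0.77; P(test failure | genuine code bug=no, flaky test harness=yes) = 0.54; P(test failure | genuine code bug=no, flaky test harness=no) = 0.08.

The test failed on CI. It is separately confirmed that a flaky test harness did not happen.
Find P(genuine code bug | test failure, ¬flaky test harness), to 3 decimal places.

P(genuine code bug | test failure, ¬flaky test harness) ≈ 0.165

P(test failure | ¬flaky test harness) = 0.08×0.97 + 0.51×0.03 = 0.077600 + 0.015300 = 0.092900
The genuine code bug-present share is 0.51×0.03 = 0.015300.
So P(genuine code bug | test failure, ¬flaky test harness) = 0.015300/0.092900 ≈ 0.165.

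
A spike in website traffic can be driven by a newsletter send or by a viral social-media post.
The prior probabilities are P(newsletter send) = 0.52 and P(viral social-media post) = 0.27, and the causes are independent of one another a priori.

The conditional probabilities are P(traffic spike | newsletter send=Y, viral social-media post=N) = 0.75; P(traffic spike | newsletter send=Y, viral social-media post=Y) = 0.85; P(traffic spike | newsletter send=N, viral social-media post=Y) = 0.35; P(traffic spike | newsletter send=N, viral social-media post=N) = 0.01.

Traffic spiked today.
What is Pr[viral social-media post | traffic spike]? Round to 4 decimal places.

Weight on viral social-media post=true, given the evidence: 0.045360 + 0.119340 = 0.164700
The normalizing constant is 0.01*0.48*0.73 + 0.35*0.48*0.27 + 0.75*0.52*0.73 + 0.85*0.52*0.27 = 0.452904
Posterior = 0.164700 / 0.452904 ≈ 0.3637

Pr[viral social-media post | traffic spike] ≈ 0.3637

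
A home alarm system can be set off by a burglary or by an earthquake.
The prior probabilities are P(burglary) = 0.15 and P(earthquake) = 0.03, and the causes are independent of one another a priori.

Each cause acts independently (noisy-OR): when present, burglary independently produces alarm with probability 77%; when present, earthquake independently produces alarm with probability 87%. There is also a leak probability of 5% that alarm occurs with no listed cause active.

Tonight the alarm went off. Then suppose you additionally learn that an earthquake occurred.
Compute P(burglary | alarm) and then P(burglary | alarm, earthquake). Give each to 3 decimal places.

P(burglary | alarm) ≈ 0.650; P(burglary | alarm, earthquake) ≈ 0.164

Under noisy-OR, P(alarm | causes) = 1 − (1−0.05)·∏(1−qᵢ) over the active causes.
Weight on burglary=true, given the evidence: 0.113708 + 0.004372 = 0.118080
Denominator P(alarm): 0.05*0.85*0.97 + 0.8765*0.85*0.03 + 0.7815*0.15*0.97 + 0.971595*0.15*0.03 = 0.181656
P(burglary | alarm) = 0.118080/0.181656 ≈ 0.650

Now condition on the additional information:
P(alarm | earthquake) = 0.8765×0.85 + 0.971595×0.15 = 0.745025 + 0.145739 = 0.890764
Restricting to configurations with burglary present: 0.971595×0.15 = 0.145739.
Hence the posterior is 0.145739/0.890764 ≈ 0.164.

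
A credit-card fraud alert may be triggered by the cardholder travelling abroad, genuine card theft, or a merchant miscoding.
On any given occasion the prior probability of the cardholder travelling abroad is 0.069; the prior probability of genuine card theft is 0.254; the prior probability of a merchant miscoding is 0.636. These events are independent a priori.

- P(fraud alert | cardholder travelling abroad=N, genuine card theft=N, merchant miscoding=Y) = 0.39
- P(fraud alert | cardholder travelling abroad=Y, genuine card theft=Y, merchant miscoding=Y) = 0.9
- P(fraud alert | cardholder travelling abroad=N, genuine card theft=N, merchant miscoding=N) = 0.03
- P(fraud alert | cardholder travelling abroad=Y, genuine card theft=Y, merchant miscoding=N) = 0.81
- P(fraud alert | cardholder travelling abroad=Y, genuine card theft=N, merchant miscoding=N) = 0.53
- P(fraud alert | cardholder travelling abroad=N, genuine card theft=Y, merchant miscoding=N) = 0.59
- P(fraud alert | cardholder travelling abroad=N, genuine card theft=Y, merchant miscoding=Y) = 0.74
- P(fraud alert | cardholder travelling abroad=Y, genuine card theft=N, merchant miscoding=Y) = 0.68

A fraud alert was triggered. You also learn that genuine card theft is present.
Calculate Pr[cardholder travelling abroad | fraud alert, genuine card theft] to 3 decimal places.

Pr[cardholder travelling abroad | fraud alert, genuine card theft] ≈ 0.086

Weight on cardholder travelling abroad=true, given the evidence: 0.020344 + 0.039496 = 0.059840
Denominator P(fraud alert | genuine card theft): 0.59×0.931×0.364 + 0.74×0.931×0.636 + 0.81×0.069×0.364 + 0.9×0.069×0.636 = 0.697948
P(cardholder travelling abroad | fraud alert, genuine card theft) = 0.059840/0.697948 ≈ 0.086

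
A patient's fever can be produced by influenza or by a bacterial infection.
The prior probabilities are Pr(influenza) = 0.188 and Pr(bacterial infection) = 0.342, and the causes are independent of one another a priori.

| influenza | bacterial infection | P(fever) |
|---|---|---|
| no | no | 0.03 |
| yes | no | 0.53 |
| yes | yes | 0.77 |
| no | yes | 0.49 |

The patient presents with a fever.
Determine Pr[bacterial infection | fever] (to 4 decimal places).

Pr[bacterial infection | fever] ≈ 0.6946

Sum P(fever|·) weighted by the priors over the 4 (influenza, bacterial infection) configurations:
  P(fever) = 0.03·0.812·0.658 + 0.49·0.812·0.342 + 0.53·0.188·0.658 + 0.77·0.188·0.342
        = 0.016029 + 0.136075 + 0.065563 + 0.049508 = 0.267175
Configurations with bacterial infection contribute 0.185583, so
  P(bacterial infection | fever) = 0.185583 / 0.267175 ≈ 0.6946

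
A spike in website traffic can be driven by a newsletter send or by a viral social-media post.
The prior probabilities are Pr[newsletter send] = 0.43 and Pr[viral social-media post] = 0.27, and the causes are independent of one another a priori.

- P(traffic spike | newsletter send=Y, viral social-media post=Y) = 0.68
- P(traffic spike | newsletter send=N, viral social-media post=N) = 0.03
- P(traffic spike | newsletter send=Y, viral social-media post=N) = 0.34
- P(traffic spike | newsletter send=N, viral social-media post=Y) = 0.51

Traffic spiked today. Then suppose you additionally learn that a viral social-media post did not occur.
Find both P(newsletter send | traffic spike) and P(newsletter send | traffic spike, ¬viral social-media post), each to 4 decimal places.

By total probability over the 4 (newsletter send, viral social-media post) configurations:
  P(traffic spike) = 0.03×0.57×0.73 + 0.51×0.57×0.27 + 0.34×0.43×0.73 + 0.68×0.43×0.27
        = 0.012483 + 0.078489 + 0.106726 + 0.078948 = 0.276646
Keeping only the newsletter send-present terms gives 0.185674, so
  P(newsletter send | traffic spike) = 0.185674 / 0.276646 ≈ 0.6712

With the extra evidence:
By total probability over both values of newsletter send:
  P(traffic spike | ¬viral social-media post) = 0.03·0.57 + 0.34·0.43
        = 0.017100 + 0.146200 = 0.163300
The terms with newsletter send present sum to 0.146200, so
  P(newsletter send | traffic spike, ¬viral social-media post) = 0.146200 / 0.163300 ≈ 0.8953
With viral social-media post excluded, newsletter send must carry more of the explanatory weight for the traffic spike.

P(newsletter send | traffic spike) ≈ 0.6712; P(newsletter send | traffic spike, ¬viral social-media post) ≈ 0.8953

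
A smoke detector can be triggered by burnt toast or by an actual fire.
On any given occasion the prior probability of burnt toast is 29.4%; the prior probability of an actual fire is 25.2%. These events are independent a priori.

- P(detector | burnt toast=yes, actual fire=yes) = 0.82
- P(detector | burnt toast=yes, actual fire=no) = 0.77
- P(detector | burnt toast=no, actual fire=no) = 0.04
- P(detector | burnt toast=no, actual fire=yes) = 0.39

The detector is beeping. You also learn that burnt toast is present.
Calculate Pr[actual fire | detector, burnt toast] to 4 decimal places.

Pr[actual fire | detector, burnt toast] ≈ 0.2640

P(detector | burnt toast) = 0.77*0.748 + 0.82*0.252 = 0.575960 + 0.206640 = 0.782600
The actual fire-present share is 0.82*0.252 = 0.206640.
So P(actual fire | detector, burnt toast) = 0.206640/0.782600 ≈ 0.2640.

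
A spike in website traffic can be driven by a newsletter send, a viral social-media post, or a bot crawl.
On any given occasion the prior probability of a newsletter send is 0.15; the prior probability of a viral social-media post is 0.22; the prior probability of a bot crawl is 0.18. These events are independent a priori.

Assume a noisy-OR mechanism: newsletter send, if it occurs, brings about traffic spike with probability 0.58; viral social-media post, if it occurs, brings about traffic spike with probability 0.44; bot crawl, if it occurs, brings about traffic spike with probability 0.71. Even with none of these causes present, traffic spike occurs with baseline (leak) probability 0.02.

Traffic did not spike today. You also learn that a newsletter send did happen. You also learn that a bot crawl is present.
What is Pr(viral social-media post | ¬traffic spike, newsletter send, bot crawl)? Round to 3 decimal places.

Pr(viral social-media post | ¬traffic spike, newsletter send, bot crawl) ≈ 0.136

Under noisy-OR, P(traffic spike | causes) = 1 − (1−0.02)·∏(1−qᵢ) over the active causes.
Weight on viral social-media post=true, given the evidence: 0.066844×0.22 = 0.014706
Normalizer over all consistent configurations: 0.119364×0.78 + 0.066844×0.22 = 0.107810
Posterior = 0.014706 / 0.107810 ≈ 0.136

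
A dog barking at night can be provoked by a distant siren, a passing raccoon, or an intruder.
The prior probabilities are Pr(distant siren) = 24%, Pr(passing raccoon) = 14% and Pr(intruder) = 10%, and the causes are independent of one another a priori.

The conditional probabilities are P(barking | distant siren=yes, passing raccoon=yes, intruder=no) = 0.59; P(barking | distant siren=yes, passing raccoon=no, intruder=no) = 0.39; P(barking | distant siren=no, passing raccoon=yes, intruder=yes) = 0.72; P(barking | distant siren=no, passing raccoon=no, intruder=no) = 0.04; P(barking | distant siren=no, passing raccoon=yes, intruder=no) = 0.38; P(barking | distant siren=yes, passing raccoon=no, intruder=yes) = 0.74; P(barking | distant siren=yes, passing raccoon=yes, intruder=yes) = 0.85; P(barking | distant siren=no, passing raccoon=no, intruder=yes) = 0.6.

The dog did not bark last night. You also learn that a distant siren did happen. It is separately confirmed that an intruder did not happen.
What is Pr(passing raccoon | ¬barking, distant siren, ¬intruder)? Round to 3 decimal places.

Numerator (weight on configurations with passing raccoon): 0.41×0.14 = 0.057400
Denominator P(¬barking | distant siren, ¬intruder): 0.61×0.86 + 0.41×0.14 = 0.582000
Posterior = 0.057400 / 0.582000 ≈ 0.099

Pr(passing raccoon | ¬barking, distant siren, ¬intruder) ≈ 0.099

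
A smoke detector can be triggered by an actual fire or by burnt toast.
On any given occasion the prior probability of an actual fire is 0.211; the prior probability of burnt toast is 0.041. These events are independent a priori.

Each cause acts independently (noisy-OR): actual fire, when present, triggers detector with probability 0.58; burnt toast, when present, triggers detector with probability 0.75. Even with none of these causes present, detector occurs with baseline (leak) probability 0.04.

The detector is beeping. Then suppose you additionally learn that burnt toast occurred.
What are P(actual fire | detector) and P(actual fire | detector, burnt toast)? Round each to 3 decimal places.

P(actual fire | detector) ≈ 0.701; P(actual fire | detector, burnt toast) ≈ 0.240

Under noisy-OR, P(detector | causes) = 1 − (1−0.04)·∏(1−qᵢ) over the active causes.
Numerator (weight on configurations with actual fire): 0.120762 + 0.007779 = 0.128541
Denominator P(detector): 0.04×0.789×0.959 + 0.76×0.789×0.041 + 0.5968×0.211×0.959 + 0.8992×0.211×0.041 = 0.183392
Posterior = 0.128541 / 0.183392 ≈ 0.701

Now also conditioning on burnt toast=true:
Sum P(detector|·) weighted by the priors over both values of actual fire:
  P(detector | burnt toast) = 0.76×0.789 + 0.8992×0.211
        = 0.599640 + 0.189731 = 0.789371
Keeping only the actual fire-present terms gives 0.189731, so
  P(actual fire | detector, burnt toast) = 0.189731 / 0.789371 ≈ 0.240
— burnt toast explains away the evidence for actual fire.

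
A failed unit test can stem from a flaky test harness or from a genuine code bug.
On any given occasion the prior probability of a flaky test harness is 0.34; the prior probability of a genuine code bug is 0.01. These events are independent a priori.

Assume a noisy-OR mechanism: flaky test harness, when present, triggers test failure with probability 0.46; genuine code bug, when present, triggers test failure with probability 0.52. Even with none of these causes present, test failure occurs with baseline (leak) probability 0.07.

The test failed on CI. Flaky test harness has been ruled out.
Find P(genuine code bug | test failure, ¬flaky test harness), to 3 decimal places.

P(genuine code bug | test failure, ¬flaky test harness) ≈ 0.074

Under noisy-OR, P(test failure | causes) = 1 − (1−0.07)·∏(1−qᵢ) over the active causes.
P(test failure | ¬flaky test harness) = 0.07*0.99 + 0.5536*0.01 = 0.069300 + 0.005536 = 0.074836
Restricting to configurations with genuine code bug present: 0.5536*0.01 = 0.005536.
P(genuine code bug | test failure, ¬flaky test harness) = 0.005536 / 0.074836 ≈ 0.074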